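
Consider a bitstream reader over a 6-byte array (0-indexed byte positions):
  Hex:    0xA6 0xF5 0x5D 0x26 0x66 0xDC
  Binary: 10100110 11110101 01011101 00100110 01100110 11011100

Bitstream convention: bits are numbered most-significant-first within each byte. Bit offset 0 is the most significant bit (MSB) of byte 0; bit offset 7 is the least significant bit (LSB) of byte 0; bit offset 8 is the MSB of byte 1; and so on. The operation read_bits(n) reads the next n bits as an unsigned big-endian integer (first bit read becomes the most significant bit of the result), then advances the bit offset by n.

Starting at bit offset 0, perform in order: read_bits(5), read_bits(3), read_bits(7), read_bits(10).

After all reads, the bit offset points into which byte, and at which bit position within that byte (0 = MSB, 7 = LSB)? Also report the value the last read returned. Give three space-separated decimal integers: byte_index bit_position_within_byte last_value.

Answer: 3 1 698

Derivation:
Read 1: bits[0:5] width=5 -> value=20 (bin 10100); offset now 5 = byte 0 bit 5; 43 bits remain
Read 2: bits[5:8] width=3 -> value=6 (bin 110); offset now 8 = byte 1 bit 0; 40 bits remain
Read 3: bits[8:15] width=7 -> value=122 (bin 1111010); offset now 15 = byte 1 bit 7; 33 bits remain
Read 4: bits[15:25] width=10 -> value=698 (bin 1010111010); offset now 25 = byte 3 bit 1; 23 bits remain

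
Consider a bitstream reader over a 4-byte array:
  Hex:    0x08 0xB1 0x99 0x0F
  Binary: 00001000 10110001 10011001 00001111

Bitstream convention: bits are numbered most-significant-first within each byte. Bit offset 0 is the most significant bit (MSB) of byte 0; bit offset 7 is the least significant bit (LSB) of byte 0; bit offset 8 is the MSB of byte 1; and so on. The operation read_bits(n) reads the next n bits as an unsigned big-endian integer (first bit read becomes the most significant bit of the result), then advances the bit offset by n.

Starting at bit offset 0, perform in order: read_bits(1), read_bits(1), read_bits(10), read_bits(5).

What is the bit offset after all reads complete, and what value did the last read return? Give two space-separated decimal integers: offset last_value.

Answer: 17 3

Derivation:
Read 1: bits[0:1] width=1 -> value=0 (bin 0); offset now 1 = byte 0 bit 1; 31 bits remain
Read 2: bits[1:2] width=1 -> value=0 (bin 0); offset now 2 = byte 0 bit 2; 30 bits remain
Read 3: bits[2:12] width=10 -> value=139 (bin 0010001011); offset now 12 = byte 1 bit 4; 20 bits remain
Read 4: bits[12:17] width=5 -> value=3 (bin 00011); offset now 17 = byte 2 bit 1; 15 bits remain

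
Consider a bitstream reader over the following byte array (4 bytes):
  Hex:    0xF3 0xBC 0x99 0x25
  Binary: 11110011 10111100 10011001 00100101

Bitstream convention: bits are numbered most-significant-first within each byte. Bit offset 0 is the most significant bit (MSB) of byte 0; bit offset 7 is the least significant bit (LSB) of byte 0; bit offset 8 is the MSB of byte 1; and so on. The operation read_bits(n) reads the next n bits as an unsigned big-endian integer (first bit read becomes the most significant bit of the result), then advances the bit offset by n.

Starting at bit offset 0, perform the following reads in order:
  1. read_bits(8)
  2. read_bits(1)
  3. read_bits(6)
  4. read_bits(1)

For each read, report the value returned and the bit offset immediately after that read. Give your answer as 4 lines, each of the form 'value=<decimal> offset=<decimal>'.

Answer: value=243 offset=8
value=1 offset=9
value=30 offset=15
value=0 offset=16

Derivation:
Read 1: bits[0:8] width=8 -> value=243 (bin 11110011); offset now 8 = byte 1 bit 0; 24 bits remain
Read 2: bits[8:9] width=1 -> value=1 (bin 1); offset now 9 = byte 1 bit 1; 23 bits remain
Read 3: bits[9:15] width=6 -> value=30 (bin 011110); offset now 15 = byte 1 bit 7; 17 bits remain
Read 4: bits[15:16] width=1 -> value=0 (bin 0); offset now 16 = byte 2 bit 0; 16 bits remain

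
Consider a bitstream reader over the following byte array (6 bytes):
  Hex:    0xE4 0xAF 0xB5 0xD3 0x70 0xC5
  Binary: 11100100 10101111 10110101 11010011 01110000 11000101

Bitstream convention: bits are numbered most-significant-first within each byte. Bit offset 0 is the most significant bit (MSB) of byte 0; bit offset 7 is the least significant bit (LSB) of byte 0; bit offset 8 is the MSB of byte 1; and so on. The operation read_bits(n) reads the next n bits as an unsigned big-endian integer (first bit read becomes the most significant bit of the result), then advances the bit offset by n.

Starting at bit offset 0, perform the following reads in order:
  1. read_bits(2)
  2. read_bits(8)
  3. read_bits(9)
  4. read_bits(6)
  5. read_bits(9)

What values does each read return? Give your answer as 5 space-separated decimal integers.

Read 1: bits[0:2] width=2 -> value=3 (bin 11); offset now 2 = byte 0 bit 2; 46 bits remain
Read 2: bits[2:10] width=8 -> value=146 (bin 10010010); offset now 10 = byte 1 bit 2; 38 bits remain
Read 3: bits[10:19] width=9 -> value=381 (bin 101111101); offset now 19 = byte 2 bit 3; 29 bits remain
Read 4: bits[19:25] width=6 -> value=43 (bin 101011); offset now 25 = byte 3 bit 1; 23 bits remain
Read 5: bits[25:34] width=9 -> value=333 (bin 101001101); offset now 34 = byte 4 bit 2; 14 bits remain

Answer: 3 146 381 43 333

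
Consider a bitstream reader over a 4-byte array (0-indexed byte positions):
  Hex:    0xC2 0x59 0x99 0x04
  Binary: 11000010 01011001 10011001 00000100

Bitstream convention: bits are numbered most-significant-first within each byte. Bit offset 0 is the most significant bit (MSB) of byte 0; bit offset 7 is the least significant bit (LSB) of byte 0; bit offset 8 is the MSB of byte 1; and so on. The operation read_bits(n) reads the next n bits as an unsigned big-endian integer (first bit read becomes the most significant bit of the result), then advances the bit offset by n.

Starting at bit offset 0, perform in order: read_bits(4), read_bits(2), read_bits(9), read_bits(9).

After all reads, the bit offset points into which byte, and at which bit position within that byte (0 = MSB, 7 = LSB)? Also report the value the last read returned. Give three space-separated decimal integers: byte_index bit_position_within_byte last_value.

Answer: 3 0 409

Derivation:
Read 1: bits[0:4] width=4 -> value=12 (bin 1100); offset now 4 = byte 0 bit 4; 28 bits remain
Read 2: bits[4:6] width=2 -> value=0 (bin 00); offset now 6 = byte 0 bit 6; 26 bits remain
Read 3: bits[6:15] width=9 -> value=300 (bin 100101100); offset now 15 = byte 1 bit 7; 17 bits remain
Read 4: bits[15:24] width=9 -> value=409 (bin 110011001); offset now 24 = byte 3 bit 0; 8 bits remain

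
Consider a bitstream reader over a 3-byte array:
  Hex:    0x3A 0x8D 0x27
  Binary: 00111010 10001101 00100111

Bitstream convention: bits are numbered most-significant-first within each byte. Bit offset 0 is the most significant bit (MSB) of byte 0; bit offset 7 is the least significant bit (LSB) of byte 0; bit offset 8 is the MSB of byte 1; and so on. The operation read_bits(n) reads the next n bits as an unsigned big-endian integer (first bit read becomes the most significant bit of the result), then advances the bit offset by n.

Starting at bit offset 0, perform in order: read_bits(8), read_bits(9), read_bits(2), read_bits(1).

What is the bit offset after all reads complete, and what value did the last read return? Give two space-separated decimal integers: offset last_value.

Answer: 20 0

Derivation:
Read 1: bits[0:8] width=8 -> value=58 (bin 00111010); offset now 8 = byte 1 bit 0; 16 bits remain
Read 2: bits[8:17] width=9 -> value=282 (bin 100011010); offset now 17 = byte 2 bit 1; 7 bits remain
Read 3: bits[17:19] width=2 -> value=1 (bin 01); offset now 19 = byte 2 bit 3; 5 bits remain
Read 4: bits[19:20] width=1 -> value=0 (bin 0); offset now 20 = byte 2 bit 4; 4 bits remain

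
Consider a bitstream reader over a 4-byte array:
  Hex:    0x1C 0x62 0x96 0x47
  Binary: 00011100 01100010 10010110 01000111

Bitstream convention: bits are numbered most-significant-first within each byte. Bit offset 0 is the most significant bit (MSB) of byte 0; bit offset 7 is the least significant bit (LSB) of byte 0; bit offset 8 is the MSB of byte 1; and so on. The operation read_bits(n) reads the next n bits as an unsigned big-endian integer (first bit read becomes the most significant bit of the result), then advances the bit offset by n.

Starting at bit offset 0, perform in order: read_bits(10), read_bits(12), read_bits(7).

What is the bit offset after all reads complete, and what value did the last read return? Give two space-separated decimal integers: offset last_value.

Answer: 29 72

Derivation:
Read 1: bits[0:10] width=10 -> value=113 (bin 0001110001); offset now 10 = byte 1 bit 2; 22 bits remain
Read 2: bits[10:22] width=12 -> value=2213 (bin 100010100101); offset now 22 = byte 2 bit 6; 10 bits remain
Read 3: bits[22:29] width=7 -> value=72 (bin 1001000); offset now 29 = byte 3 bit 5; 3 bits remain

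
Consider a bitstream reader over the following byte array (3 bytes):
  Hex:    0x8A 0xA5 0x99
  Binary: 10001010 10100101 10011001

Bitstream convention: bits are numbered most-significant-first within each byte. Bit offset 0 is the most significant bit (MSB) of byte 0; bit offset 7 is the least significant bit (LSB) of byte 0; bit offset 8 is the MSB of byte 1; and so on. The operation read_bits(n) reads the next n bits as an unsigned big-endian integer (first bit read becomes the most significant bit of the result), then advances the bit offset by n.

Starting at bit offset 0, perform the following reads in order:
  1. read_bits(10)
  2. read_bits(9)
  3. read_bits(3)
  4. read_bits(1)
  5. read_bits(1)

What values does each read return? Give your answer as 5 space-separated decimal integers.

Read 1: bits[0:10] width=10 -> value=554 (bin 1000101010); offset now 10 = byte 1 bit 2; 14 bits remain
Read 2: bits[10:19] width=9 -> value=300 (bin 100101100); offset now 19 = byte 2 bit 3; 5 bits remain
Read 3: bits[19:22] width=3 -> value=6 (bin 110); offset now 22 = byte 2 bit 6; 2 bits remain
Read 4: bits[22:23] width=1 -> value=0 (bin 0); offset now 23 = byte 2 bit 7; 1 bits remain
Read 5: bits[23:24] width=1 -> value=1 (bin 1); offset now 24 = byte 3 bit 0; 0 bits remain

Answer: 554 300 6 0 1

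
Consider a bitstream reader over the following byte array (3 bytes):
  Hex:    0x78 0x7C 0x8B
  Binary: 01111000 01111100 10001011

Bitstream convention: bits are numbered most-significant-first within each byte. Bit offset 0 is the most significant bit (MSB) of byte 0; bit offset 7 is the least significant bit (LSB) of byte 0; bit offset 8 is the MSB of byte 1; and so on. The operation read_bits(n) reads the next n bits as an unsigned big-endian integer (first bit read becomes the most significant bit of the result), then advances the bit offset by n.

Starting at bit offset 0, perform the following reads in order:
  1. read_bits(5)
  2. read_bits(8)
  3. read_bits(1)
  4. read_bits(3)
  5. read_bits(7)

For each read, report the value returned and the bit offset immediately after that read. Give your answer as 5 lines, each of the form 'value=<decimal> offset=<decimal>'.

Answer: value=15 offset=5
value=15 offset=13
value=1 offset=14
value=1 offset=17
value=11 offset=24

Derivation:
Read 1: bits[0:5] width=5 -> value=15 (bin 01111); offset now 5 = byte 0 bit 5; 19 bits remain
Read 2: bits[5:13] width=8 -> value=15 (bin 00001111); offset now 13 = byte 1 bit 5; 11 bits remain
Read 3: bits[13:14] width=1 -> value=1 (bin 1); offset now 14 = byte 1 bit 6; 10 bits remain
Read 4: bits[14:17] width=3 -> value=1 (bin 001); offset now 17 = byte 2 bit 1; 7 bits remain
Read 5: bits[17:24] width=7 -> value=11 (bin 0001011); offset now 24 = byte 3 bit 0; 0 bits remain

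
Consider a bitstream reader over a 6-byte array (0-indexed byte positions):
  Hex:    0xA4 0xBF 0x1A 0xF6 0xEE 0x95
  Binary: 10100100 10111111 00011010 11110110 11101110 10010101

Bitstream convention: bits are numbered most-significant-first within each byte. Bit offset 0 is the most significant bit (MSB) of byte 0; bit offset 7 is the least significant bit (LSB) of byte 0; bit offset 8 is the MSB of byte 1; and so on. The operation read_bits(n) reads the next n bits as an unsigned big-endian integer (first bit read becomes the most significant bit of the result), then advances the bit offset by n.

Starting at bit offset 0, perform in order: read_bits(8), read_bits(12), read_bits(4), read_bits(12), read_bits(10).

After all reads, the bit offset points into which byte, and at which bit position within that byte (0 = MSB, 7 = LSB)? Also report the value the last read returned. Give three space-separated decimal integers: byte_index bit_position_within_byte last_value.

Read 1: bits[0:8] width=8 -> value=164 (bin 10100100); offset now 8 = byte 1 bit 0; 40 bits remain
Read 2: bits[8:20] width=12 -> value=3057 (bin 101111110001); offset now 20 = byte 2 bit 4; 28 bits remain
Read 3: bits[20:24] width=4 -> value=10 (bin 1010); offset now 24 = byte 3 bit 0; 24 bits remain
Read 4: bits[24:36] width=12 -> value=3950 (bin 111101101110); offset now 36 = byte 4 bit 4; 12 bits remain
Read 5: bits[36:46] width=10 -> value=933 (bin 1110100101); offset now 46 = byte 5 bit 6; 2 bits remain

Answer: 5 6 933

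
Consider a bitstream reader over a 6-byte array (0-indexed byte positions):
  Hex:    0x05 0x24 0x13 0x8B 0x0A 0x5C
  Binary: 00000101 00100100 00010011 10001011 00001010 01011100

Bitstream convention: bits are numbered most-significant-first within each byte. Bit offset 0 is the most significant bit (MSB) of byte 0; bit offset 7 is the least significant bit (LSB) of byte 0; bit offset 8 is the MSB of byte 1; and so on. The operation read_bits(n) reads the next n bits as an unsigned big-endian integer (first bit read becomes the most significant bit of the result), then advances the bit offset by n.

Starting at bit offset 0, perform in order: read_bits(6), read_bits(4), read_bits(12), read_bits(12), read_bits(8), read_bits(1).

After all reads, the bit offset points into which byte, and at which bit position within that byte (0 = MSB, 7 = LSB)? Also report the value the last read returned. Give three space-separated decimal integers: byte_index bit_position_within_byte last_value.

Read 1: bits[0:6] width=6 -> value=1 (bin 000001); offset now 6 = byte 0 bit 6; 42 bits remain
Read 2: bits[6:10] width=4 -> value=4 (bin 0100); offset now 10 = byte 1 bit 2; 38 bits remain
Read 3: bits[10:22] width=12 -> value=2308 (bin 100100000100); offset now 22 = byte 2 bit 6; 26 bits remain
Read 4: bits[22:34] width=12 -> value=3628 (bin 111000101100); offset now 34 = byte 4 bit 2; 14 bits remain
Read 5: bits[34:42] width=8 -> value=41 (bin 00101001); offset now 42 = byte 5 bit 2; 6 bits remain
Read 6: bits[42:43] width=1 -> value=0 (bin 0); offset now 43 = byte 5 bit 3; 5 bits remain

Answer: 5 3 0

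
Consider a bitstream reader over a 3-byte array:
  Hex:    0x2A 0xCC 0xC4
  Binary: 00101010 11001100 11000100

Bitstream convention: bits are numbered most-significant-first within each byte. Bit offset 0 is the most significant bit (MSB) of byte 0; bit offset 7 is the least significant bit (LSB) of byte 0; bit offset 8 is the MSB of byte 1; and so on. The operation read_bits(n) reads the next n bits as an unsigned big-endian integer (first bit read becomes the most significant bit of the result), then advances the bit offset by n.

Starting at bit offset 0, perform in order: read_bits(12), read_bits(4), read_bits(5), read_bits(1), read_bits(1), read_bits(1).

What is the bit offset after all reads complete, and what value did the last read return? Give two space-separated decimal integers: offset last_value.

Answer: 24 0

Derivation:
Read 1: bits[0:12] width=12 -> value=684 (bin 001010101100); offset now 12 = byte 1 bit 4; 12 bits remain
Read 2: bits[12:16] width=4 -> value=12 (bin 1100); offset now 16 = byte 2 bit 0; 8 bits remain
Read 3: bits[16:21] width=5 -> value=24 (bin 11000); offset now 21 = byte 2 bit 5; 3 bits remain
Read 4: bits[21:22] width=1 -> value=1 (bin 1); offset now 22 = byte 2 bit 6; 2 bits remain
Read 5: bits[22:23] width=1 -> value=0 (bin 0); offset now 23 = byte 2 bit 7; 1 bits remain
Read 6: bits[23:24] width=1 -> value=0 (bin 0); offset now 24 = byte 3 bit 0; 0 bits remain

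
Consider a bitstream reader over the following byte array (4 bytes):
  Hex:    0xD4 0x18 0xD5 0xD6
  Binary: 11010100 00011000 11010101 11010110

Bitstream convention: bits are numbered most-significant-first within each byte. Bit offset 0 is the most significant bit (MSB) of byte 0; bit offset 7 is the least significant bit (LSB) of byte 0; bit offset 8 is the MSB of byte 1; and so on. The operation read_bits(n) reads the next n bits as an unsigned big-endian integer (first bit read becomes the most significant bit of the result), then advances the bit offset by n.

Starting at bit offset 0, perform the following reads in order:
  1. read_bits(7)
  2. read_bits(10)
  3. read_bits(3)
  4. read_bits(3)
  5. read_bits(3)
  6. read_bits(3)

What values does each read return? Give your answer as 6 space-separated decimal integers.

Answer: 106 49 5 2 7 2

Derivation:
Read 1: bits[0:7] width=7 -> value=106 (bin 1101010); offset now 7 = byte 0 bit 7; 25 bits remain
Read 2: bits[7:17] width=10 -> value=49 (bin 0000110001); offset now 17 = byte 2 bit 1; 15 bits remain
Read 3: bits[17:20] width=3 -> value=5 (bin 101); offset now 20 = byte 2 bit 4; 12 bits remain
Read 4: bits[20:23] width=3 -> value=2 (bin 010); offset now 23 = byte 2 bit 7; 9 bits remain
Read 5: bits[23:26] width=3 -> value=7 (bin 111); offset now 26 = byte 3 bit 2; 6 bits remain
Read 6: bits[26:29] width=3 -> value=2 (bin 010); offset now 29 = byte 3 bit 5; 3 bits remain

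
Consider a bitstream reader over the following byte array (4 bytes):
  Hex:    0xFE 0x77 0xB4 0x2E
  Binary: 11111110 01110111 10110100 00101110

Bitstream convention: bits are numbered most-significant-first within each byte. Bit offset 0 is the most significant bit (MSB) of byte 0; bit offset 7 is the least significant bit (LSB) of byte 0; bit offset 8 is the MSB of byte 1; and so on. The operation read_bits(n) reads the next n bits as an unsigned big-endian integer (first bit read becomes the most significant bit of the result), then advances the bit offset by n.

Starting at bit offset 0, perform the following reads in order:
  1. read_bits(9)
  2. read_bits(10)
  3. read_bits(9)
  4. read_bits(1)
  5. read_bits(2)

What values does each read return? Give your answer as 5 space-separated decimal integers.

Read 1: bits[0:9] width=9 -> value=508 (bin 111111100); offset now 9 = byte 1 bit 1; 23 bits remain
Read 2: bits[9:19] width=10 -> value=957 (bin 1110111101); offset now 19 = byte 2 bit 3; 13 bits remain
Read 3: bits[19:28] width=9 -> value=322 (bin 101000010); offset now 28 = byte 3 bit 4; 4 bits remain
Read 4: bits[28:29] width=1 -> value=1 (bin 1); offset now 29 = byte 3 bit 5; 3 bits remain
Read 5: bits[29:31] width=2 -> value=3 (bin 11); offset now 31 = byte 3 bit 7; 1 bits remain

Answer: 508 957 322 1 3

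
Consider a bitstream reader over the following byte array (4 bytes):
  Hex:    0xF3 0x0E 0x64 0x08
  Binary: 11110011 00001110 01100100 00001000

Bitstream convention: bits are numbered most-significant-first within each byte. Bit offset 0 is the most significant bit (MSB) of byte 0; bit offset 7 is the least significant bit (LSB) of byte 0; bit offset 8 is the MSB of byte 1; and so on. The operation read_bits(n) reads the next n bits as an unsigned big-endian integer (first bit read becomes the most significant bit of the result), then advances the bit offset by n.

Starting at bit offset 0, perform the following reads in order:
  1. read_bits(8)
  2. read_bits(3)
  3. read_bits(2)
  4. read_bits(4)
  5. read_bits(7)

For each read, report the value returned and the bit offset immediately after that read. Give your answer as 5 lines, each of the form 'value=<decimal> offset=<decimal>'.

Read 1: bits[0:8] width=8 -> value=243 (bin 11110011); offset now 8 = byte 1 bit 0; 24 bits remain
Read 2: bits[8:11] width=3 -> value=0 (bin 000); offset now 11 = byte 1 bit 3; 21 bits remain
Read 3: bits[11:13] width=2 -> value=1 (bin 01); offset now 13 = byte 1 bit 5; 19 bits remain
Read 4: bits[13:17] width=4 -> value=12 (bin 1100); offset now 17 = byte 2 bit 1; 15 bits remain
Read 5: bits[17:24] width=7 -> value=100 (bin 1100100); offset now 24 = byte 3 bit 0; 8 bits remain

Answer: value=243 offset=8
value=0 offset=11
value=1 offset=13
value=12 offset=17
value=100 offset=24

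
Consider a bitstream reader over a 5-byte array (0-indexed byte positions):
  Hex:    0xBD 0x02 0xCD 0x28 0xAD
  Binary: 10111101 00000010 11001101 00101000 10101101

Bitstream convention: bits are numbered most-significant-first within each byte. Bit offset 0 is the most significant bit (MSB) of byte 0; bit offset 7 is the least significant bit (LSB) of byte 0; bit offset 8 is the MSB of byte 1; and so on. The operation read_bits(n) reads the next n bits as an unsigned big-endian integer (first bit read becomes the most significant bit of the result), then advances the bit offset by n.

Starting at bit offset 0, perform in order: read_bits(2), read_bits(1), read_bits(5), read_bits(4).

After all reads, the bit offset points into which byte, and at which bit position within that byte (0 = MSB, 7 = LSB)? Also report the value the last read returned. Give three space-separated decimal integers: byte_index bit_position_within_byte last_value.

Answer: 1 4 0

Derivation:
Read 1: bits[0:2] width=2 -> value=2 (bin 10); offset now 2 = byte 0 bit 2; 38 bits remain
Read 2: bits[2:3] width=1 -> value=1 (bin 1); offset now 3 = byte 0 bit 3; 37 bits remain
Read 3: bits[3:8] width=5 -> value=29 (bin 11101); offset now 8 = byte 1 bit 0; 32 bits remain
Read 4: bits[8:12] width=4 -> value=0 (bin 0000); offset now 12 = byte 1 bit 4; 28 bits remain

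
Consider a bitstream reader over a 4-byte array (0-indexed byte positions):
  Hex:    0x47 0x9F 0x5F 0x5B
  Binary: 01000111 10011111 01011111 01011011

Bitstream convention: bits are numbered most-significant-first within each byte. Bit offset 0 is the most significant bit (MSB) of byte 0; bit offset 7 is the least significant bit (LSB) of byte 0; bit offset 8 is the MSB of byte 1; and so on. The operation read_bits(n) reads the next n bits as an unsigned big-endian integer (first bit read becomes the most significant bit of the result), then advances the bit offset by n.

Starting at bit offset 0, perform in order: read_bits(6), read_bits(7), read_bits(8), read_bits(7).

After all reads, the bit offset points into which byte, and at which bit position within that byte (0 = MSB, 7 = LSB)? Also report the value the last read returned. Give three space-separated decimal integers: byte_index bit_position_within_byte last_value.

Answer: 3 4 117

Derivation:
Read 1: bits[0:6] width=6 -> value=17 (bin 010001); offset now 6 = byte 0 bit 6; 26 bits remain
Read 2: bits[6:13] width=7 -> value=115 (bin 1110011); offset now 13 = byte 1 bit 5; 19 bits remain
Read 3: bits[13:21] width=8 -> value=235 (bin 11101011); offset now 21 = byte 2 bit 5; 11 bits remain
Read 4: bits[21:28] width=7 -> value=117 (bin 1110101); offset now 28 = byte 3 bit 4; 4 bits remain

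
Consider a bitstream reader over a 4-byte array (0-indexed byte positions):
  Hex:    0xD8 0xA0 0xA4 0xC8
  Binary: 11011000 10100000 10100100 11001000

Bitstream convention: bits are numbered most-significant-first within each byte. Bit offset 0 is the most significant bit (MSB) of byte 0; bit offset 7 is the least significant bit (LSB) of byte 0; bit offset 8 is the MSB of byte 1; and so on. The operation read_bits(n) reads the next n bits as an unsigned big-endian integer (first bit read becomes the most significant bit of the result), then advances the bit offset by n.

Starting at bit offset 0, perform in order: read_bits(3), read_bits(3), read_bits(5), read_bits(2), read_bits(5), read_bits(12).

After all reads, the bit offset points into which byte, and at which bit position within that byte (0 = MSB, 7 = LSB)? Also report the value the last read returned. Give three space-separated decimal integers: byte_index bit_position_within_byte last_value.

Answer: 3 6 2354

Derivation:
Read 1: bits[0:3] width=3 -> value=6 (bin 110); offset now 3 = byte 0 bit 3; 29 bits remain
Read 2: bits[3:6] width=3 -> value=6 (bin 110); offset now 6 = byte 0 bit 6; 26 bits remain
Read 3: bits[6:11] width=5 -> value=5 (bin 00101); offset now 11 = byte 1 bit 3; 21 bits remain
Read 4: bits[11:13] width=2 -> value=0 (bin 00); offset now 13 = byte 1 bit 5; 19 bits remain
Read 5: bits[13:18] width=5 -> value=2 (bin 00010); offset now 18 = byte 2 bit 2; 14 bits remain
Read 6: bits[18:30] width=12 -> value=2354 (bin 100100110010); offset now 30 = byte 3 bit 6; 2 bits remain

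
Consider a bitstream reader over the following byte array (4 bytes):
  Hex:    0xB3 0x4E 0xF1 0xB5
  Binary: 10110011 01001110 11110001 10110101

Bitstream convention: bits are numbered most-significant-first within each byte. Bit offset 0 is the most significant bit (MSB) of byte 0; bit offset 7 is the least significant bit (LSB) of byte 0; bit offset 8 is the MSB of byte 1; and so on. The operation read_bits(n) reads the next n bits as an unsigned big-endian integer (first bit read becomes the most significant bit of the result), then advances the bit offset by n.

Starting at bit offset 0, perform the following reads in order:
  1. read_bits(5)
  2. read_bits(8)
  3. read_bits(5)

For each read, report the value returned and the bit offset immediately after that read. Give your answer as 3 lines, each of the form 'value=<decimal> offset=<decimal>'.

Read 1: bits[0:5] width=5 -> value=22 (bin 10110); offset now 5 = byte 0 bit 5; 27 bits remain
Read 2: bits[5:13] width=8 -> value=105 (bin 01101001); offset now 13 = byte 1 bit 5; 19 bits remain
Read 3: bits[13:18] width=5 -> value=27 (bin 11011); offset now 18 = byte 2 bit 2; 14 bits remain

Answer: value=22 offset=5
value=105 offset=13
value=27 offset=18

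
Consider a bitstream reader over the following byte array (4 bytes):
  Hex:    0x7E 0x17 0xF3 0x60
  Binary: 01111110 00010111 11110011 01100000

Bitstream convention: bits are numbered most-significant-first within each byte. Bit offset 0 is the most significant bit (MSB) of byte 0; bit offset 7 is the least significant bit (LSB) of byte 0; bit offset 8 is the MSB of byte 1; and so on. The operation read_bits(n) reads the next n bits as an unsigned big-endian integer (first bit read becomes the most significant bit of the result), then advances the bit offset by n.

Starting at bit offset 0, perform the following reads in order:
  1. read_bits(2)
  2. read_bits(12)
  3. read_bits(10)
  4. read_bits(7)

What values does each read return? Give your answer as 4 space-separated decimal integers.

Read 1: bits[0:2] width=2 -> value=1 (bin 01); offset now 2 = byte 0 bit 2; 30 bits remain
Read 2: bits[2:14] width=12 -> value=3973 (bin 111110000101); offset now 14 = byte 1 bit 6; 18 bits remain
Read 3: bits[14:24] width=10 -> value=1011 (bin 1111110011); offset now 24 = byte 3 bit 0; 8 bits remain
Read 4: bits[24:31] width=7 -> value=48 (bin 0110000); offset now 31 = byte 3 bit 7; 1 bits remain

Answer: 1 3973 1011 48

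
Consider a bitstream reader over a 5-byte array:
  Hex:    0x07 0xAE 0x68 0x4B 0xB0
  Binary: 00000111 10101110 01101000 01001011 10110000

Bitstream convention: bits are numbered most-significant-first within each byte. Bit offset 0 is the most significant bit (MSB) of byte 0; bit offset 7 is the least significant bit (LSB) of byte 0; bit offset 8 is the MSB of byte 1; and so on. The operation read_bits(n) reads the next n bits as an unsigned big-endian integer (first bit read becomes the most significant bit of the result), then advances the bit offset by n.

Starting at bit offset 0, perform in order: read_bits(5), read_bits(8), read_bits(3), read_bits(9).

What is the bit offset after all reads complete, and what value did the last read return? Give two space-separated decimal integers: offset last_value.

Read 1: bits[0:5] width=5 -> value=0 (bin 00000); offset now 5 = byte 0 bit 5; 35 bits remain
Read 2: bits[5:13] width=8 -> value=245 (bin 11110101); offset now 13 = byte 1 bit 5; 27 bits remain
Read 3: bits[13:16] width=3 -> value=6 (bin 110); offset now 16 = byte 2 bit 0; 24 bits remain
Read 4: bits[16:25] width=9 -> value=208 (bin 011010000); offset now 25 = byte 3 bit 1; 15 bits remain

Answer: 25 208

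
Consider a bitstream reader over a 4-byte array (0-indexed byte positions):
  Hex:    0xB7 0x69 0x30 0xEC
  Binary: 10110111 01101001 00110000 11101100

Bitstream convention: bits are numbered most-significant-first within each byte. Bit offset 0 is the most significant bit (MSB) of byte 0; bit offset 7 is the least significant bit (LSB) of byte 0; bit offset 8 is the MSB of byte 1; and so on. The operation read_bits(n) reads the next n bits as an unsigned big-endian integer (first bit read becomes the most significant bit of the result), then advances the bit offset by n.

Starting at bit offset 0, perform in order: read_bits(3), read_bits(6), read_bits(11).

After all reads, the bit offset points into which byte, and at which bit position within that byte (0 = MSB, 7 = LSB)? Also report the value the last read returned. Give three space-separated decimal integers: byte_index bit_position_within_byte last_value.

Answer: 2 4 1683

Derivation:
Read 1: bits[0:3] width=3 -> value=5 (bin 101); offset now 3 = byte 0 bit 3; 29 bits remain
Read 2: bits[3:9] width=6 -> value=46 (bin 101110); offset now 9 = byte 1 bit 1; 23 bits remain
Read 3: bits[9:20] width=11 -> value=1683 (bin 11010010011); offset now 20 = byte 2 bit 4; 12 bits remain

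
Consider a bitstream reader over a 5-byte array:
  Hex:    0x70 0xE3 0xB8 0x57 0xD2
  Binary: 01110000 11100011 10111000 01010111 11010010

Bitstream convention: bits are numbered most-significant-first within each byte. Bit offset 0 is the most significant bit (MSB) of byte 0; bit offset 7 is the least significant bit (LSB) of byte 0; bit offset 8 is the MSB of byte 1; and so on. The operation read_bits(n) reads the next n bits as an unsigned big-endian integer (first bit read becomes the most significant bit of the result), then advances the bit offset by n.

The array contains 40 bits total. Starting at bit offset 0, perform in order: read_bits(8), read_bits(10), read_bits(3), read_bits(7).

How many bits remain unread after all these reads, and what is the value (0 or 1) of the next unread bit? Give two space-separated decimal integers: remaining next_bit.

Read 1: bits[0:8] width=8 -> value=112 (bin 01110000); offset now 8 = byte 1 bit 0; 32 bits remain
Read 2: bits[8:18] width=10 -> value=910 (bin 1110001110); offset now 18 = byte 2 bit 2; 22 bits remain
Read 3: bits[18:21] width=3 -> value=7 (bin 111); offset now 21 = byte 2 bit 5; 19 bits remain
Read 4: bits[21:28] width=7 -> value=5 (bin 0000101); offset now 28 = byte 3 bit 4; 12 bits remain

Answer: 12 0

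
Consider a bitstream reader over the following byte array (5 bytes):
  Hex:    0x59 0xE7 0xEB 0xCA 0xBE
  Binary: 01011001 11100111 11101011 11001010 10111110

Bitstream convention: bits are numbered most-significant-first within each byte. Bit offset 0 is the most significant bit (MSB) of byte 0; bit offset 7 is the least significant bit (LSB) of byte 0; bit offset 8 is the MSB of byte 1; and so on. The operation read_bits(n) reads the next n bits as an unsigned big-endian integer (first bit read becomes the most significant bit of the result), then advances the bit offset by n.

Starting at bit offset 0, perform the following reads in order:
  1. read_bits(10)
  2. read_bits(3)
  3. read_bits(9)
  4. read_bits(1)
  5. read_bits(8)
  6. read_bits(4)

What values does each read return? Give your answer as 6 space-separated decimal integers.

Answer: 359 4 506 1 229 5

Derivation:
Read 1: bits[0:10] width=10 -> value=359 (bin 0101100111); offset now 10 = byte 1 bit 2; 30 bits remain
Read 2: bits[10:13] width=3 -> value=4 (bin 100); offset now 13 = byte 1 bit 5; 27 bits remain
Read 3: bits[13:22] width=9 -> value=506 (bin 111111010); offset now 22 = byte 2 bit 6; 18 bits remain
Read 4: bits[22:23] width=1 -> value=1 (bin 1); offset now 23 = byte 2 bit 7; 17 bits remain
Read 5: bits[23:31] width=8 -> value=229 (bin 11100101); offset now 31 = byte 3 bit 7; 9 bits remain
Read 6: bits[31:35] width=4 -> value=5 (bin 0101); offset now 35 = byte 4 bit 3; 5 bits remain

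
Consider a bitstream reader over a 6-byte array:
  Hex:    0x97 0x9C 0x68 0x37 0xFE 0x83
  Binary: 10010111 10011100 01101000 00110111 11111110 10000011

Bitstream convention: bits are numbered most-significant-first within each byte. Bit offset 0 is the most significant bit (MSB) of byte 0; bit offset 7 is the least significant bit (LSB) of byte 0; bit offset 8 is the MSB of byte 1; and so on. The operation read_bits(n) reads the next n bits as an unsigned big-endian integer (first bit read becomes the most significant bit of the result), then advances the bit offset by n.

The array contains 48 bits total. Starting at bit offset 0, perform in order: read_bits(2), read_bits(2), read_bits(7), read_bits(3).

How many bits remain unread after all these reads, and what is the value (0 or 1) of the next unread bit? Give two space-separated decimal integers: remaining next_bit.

Answer: 34 0

Derivation:
Read 1: bits[0:2] width=2 -> value=2 (bin 10); offset now 2 = byte 0 bit 2; 46 bits remain
Read 2: bits[2:4] width=2 -> value=1 (bin 01); offset now 4 = byte 0 bit 4; 44 bits remain
Read 3: bits[4:11] width=7 -> value=60 (bin 0111100); offset now 11 = byte 1 bit 3; 37 bits remain
Read 4: bits[11:14] width=3 -> value=7 (bin 111); offset now 14 = byte 1 bit 6; 34 bits remain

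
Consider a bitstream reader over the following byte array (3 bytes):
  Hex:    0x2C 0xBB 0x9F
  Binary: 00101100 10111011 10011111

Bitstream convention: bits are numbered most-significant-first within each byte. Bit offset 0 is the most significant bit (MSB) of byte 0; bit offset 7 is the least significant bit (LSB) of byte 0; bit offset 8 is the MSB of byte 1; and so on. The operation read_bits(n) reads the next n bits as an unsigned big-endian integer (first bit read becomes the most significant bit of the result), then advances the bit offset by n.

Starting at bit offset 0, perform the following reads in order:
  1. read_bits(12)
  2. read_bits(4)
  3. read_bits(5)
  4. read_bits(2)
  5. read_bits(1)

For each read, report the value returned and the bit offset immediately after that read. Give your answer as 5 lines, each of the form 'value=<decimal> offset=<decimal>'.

Answer: value=715 offset=12
value=11 offset=16
value=19 offset=21
value=3 offset=23
value=1 offset=24

Derivation:
Read 1: bits[0:12] width=12 -> value=715 (bin 001011001011); offset now 12 = byte 1 bit 4; 12 bits remain
Read 2: bits[12:16] width=4 -> value=11 (bin 1011); offset now 16 = byte 2 bit 0; 8 bits remain
Read 3: bits[16:21] width=5 -> value=19 (bin 10011); offset now 21 = byte 2 bit 5; 3 bits remain
Read 4: bits[21:23] width=2 -> value=3 (bin 11); offset now 23 = byte 2 bit 7; 1 bits remain
Read 5: bits[23:24] width=1 -> value=1 (bin 1); offset now 24 = byte 3 bit 0; 0 bits remain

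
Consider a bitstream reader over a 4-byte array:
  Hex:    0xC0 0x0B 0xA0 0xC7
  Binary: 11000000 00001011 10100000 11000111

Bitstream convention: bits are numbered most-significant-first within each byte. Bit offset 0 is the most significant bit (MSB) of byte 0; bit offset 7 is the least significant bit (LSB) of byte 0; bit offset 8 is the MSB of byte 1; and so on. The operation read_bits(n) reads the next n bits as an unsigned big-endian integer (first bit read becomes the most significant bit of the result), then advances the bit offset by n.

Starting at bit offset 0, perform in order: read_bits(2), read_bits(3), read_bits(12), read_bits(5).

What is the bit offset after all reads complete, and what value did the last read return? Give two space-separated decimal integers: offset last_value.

Read 1: bits[0:2] width=2 -> value=3 (bin 11); offset now 2 = byte 0 bit 2; 30 bits remain
Read 2: bits[2:5] width=3 -> value=0 (bin 000); offset now 5 = byte 0 bit 5; 27 bits remain
Read 3: bits[5:17] width=12 -> value=23 (bin 000000010111); offset now 17 = byte 2 bit 1; 15 bits remain
Read 4: bits[17:22] width=5 -> value=8 (bin 01000); offset now 22 = byte 2 bit 6; 10 bits remain

Answer: 22 8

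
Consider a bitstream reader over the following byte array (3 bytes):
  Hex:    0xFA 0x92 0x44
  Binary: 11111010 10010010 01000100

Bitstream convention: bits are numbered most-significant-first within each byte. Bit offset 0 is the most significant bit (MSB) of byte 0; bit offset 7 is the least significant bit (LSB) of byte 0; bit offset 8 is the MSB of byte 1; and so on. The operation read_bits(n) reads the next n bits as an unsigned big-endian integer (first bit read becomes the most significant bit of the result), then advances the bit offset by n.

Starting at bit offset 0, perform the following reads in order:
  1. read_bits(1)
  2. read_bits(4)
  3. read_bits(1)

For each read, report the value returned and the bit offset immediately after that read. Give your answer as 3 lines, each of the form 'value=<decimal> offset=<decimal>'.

Answer: value=1 offset=1
value=15 offset=5
value=0 offset=6

Derivation:
Read 1: bits[0:1] width=1 -> value=1 (bin 1); offset now 1 = byte 0 bit 1; 23 bits remain
Read 2: bits[1:5] width=4 -> value=15 (bin 1111); offset now 5 = byte 0 bit 5; 19 bits remain
Read 3: bits[5:6] width=1 -> value=0 (bin 0); offset now 6 = byte 0 bit 6; 18 bits remain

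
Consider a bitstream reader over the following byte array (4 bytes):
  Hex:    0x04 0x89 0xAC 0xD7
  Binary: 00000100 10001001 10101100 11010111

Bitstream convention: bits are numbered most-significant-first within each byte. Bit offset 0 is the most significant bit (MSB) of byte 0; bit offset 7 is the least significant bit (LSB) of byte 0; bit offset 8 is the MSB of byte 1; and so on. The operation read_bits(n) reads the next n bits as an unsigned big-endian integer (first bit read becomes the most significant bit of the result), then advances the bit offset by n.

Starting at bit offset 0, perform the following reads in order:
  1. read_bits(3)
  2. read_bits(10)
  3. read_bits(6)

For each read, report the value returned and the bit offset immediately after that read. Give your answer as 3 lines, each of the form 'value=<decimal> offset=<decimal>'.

Answer: value=0 offset=3
value=145 offset=13
value=13 offset=19

Derivation:
Read 1: bits[0:3] width=3 -> value=0 (bin 000); offset now 3 = byte 0 bit 3; 29 bits remain
Read 2: bits[3:13] width=10 -> value=145 (bin 0010010001); offset now 13 = byte 1 bit 5; 19 bits remain
Read 3: bits[13:19] width=6 -> value=13 (bin 001101); offset now 19 = byte 2 bit 3; 13 bits remain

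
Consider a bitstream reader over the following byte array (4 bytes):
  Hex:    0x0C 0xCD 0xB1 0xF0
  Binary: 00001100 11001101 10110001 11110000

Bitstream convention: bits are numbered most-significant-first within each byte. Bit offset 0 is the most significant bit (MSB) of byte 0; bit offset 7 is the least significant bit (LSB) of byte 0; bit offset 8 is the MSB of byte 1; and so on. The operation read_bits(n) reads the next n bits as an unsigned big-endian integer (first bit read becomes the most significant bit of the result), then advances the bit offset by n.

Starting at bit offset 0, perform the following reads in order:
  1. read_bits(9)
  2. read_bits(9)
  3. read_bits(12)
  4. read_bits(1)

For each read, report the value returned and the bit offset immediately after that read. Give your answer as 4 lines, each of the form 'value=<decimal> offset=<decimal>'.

Answer: value=25 offset=9
value=310 offset=18
value=3196 offset=30
value=0 offset=31

Derivation:
Read 1: bits[0:9] width=9 -> value=25 (bin 000011001); offset now 9 = byte 1 bit 1; 23 bits remain
Read 2: bits[9:18] width=9 -> value=310 (bin 100110110); offset now 18 = byte 2 bit 2; 14 bits remain
Read 3: bits[18:30] width=12 -> value=3196 (bin 110001111100); offset now 30 = byte 3 bit 6; 2 bits remain
Read 4: bits[30:31] width=1 -> value=0 (bin 0); offset now 31 = byte 3 bit 7; 1 bits remain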